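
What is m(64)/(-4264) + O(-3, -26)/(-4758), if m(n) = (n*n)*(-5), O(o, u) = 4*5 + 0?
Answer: 468070/97539 ≈ 4.7988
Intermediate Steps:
O(o, u) = 20 (O(o, u) = 20 + 0 = 20)
m(n) = -5*n² (m(n) = n²*(-5) = -5*n²)
m(64)/(-4264) + O(-3, -26)/(-4758) = -5*64²/(-4264) + 20/(-4758) = -5*4096*(-1/4264) + 20*(-1/4758) = -20480*(-1/4264) - 10/2379 = 2560/533 - 10/2379 = 468070/97539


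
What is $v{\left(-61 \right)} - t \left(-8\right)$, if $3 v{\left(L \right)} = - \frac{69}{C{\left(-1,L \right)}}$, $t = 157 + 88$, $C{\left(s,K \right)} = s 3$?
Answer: $\frac{5903}{3} \approx 1967.7$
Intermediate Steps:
$C{\left(s,K \right)} = 3 s$
$t = 245$
$v{\left(L \right)} = \frac{23}{3}$ ($v{\left(L \right)} = \frac{\left(-69\right) \frac{1}{3 \left(-1\right)}}{3} = \frac{\left(-69\right) \frac{1}{-3}}{3} = \frac{\left(-69\right) \left(- \frac{1}{3}\right)}{3} = \frac{1}{3} \cdot 23 = \frac{23}{3}$)
$v{\left(-61 \right)} - t \left(-8\right) = \frac{23}{3} - 245 \left(-8\right) = \frac{23}{3} - -1960 = \frac{23}{3} + 1960 = \frac{5903}{3}$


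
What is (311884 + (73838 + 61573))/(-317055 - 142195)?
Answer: -89459/91850 ≈ -0.97397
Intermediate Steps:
(311884 + (73838 + 61573))/(-317055 - 142195) = (311884 + 135411)/(-459250) = 447295*(-1/459250) = -89459/91850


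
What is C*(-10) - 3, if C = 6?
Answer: -63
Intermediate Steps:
C*(-10) - 3 = 6*(-10) - 3 = -60 - 3 = -63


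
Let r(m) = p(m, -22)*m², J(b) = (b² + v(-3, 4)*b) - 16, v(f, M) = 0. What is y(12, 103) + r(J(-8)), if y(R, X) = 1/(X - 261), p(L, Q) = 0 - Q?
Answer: 8008703/158 ≈ 50688.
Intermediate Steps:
p(L, Q) = -Q
J(b) = -16 + b² (J(b) = (b² + 0*b) - 16 = (b² + 0) - 16 = b² - 16 = -16 + b²)
y(R, X) = 1/(-261 + X)
r(m) = 22*m² (r(m) = (-1*(-22))*m² = 22*m²)
y(12, 103) + r(J(-8)) = 1/(-261 + 103) + 22*(-16 + (-8)²)² = 1/(-158) + 22*(-16 + 64)² = -1/158 + 22*48² = -1/158 + 22*2304 = -1/158 + 50688 = 8008703/158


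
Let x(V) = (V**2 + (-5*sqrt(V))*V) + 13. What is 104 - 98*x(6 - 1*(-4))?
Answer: -10970 + 4900*sqrt(10) ≈ 4525.2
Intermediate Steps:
x(V) = 13 + V**2 - 5*V**(3/2) (x(V) = (V**2 - 5*V**(3/2)) + 13 = 13 + V**2 - 5*V**(3/2))
104 - 98*x(6 - 1*(-4)) = 104 - 98*(13 + (6 - 1*(-4))**2 - 5*(6 - 1*(-4))**(3/2)) = 104 - 98*(13 + (6 + 4)**2 - 5*(6 + 4)**(3/2)) = 104 - 98*(13 + 10**2 - 50*sqrt(10)) = 104 - 98*(13 + 100 - 50*sqrt(10)) = 104 - 98*(113 - 50*sqrt(10)) = 104 + (-11074 + 4900*sqrt(10)) = -10970 + 4900*sqrt(10)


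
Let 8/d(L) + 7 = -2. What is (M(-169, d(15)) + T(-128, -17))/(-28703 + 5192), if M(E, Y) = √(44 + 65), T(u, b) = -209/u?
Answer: -209/3009408 - √109/23511 ≈ -0.00051351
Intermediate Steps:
d(L) = -8/9 (d(L) = 8/(-7 - 2) = 8/(-9) = 8*(-⅑) = -8/9)
M(E, Y) = √109
(M(-169, d(15)) + T(-128, -17))/(-28703 + 5192) = (√109 - 209/(-128))/(-28703 + 5192) = (√109 - 209*(-1/128))/(-23511) = (√109 + 209/128)*(-1/23511) = (209/128 + √109)*(-1/23511) = -209/3009408 - √109/23511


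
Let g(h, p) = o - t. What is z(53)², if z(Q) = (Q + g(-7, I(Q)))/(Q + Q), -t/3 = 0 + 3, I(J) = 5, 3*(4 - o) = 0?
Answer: 1089/2809 ≈ 0.38768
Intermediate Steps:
o = 4 (o = 4 - ⅓*0 = 4 + 0 = 4)
t = -9 (t = -3*(0 + 3) = -3*3 = -9)
g(h, p) = 13 (g(h, p) = 4 - 1*(-9) = 4 + 9 = 13)
z(Q) = (13 + Q)/(2*Q) (z(Q) = (Q + 13)/(Q + Q) = (13 + Q)/((2*Q)) = (13 + Q)*(1/(2*Q)) = (13 + Q)/(2*Q))
z(53)² = ((½)*(13 + 53)/53)² = ((½)*(1/53)*66)² = (33/53)² = 1089/2809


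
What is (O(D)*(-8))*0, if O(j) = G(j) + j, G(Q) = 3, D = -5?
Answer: 0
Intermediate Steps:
O(j) = 3 + j
(O(D)*(-8))*0 = ((3 - 5)*(-8))*0 = -2*(-8)*0 = 16*0 = 0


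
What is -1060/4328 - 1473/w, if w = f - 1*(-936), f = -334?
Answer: -438329/162841 ≈ -2.6918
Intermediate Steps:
w = 602 (w = -334 - 1*(-936) = -334 + 936 = 602)
-1060/4328 - 1473/w = -1060/4328 - 1473/602 = -1060*1/4328 - 1473*1/602 = -265/1082 - 1473/602 = -438329/162841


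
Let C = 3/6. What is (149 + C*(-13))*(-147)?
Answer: -41895/2 ≈ -20948.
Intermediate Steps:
C = 1/2 (C = 3*(1/6) = 1/2 ≈ 0.50000)
(149 + C*(-13))*(-147) = (149 + (1/2)*(-13))*(-147) = (149 - 13/2)*(-147) = (285/2)*(-147) = -41895/2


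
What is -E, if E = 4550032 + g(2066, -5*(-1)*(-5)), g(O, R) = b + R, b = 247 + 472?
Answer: -4550726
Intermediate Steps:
b = 719
g(O, R) = 719 + R
E = 4550726 (E = 4550032 + (719 - 5*(-1)*(-5)) = 4550032 + (719 + 5*(-5)) = 4550032 + (719 - 25) = 4550032 + 694 = 4550726)
-E = -1*4550726 = -4550726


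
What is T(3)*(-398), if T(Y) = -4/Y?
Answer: 1592/3 ≈ 530.67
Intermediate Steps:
T(3)*(-398) = -4/3*(-398) = 1592/3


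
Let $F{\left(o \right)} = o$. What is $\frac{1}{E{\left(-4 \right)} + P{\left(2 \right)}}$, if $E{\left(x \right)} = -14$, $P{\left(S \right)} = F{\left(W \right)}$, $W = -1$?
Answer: $- \frac{1}{15} \approx -0.066667$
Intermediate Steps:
$P{\left(S \right)} = -1$
$\frac{1}{E{\left(-4 \right)} + P{\left(2 \right)}} = \frac{1}{-14 - 1} = \frac{1}{-15} = - \frac{1}{15}$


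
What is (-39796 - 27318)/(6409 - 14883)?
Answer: 33557/4237 ≈ 7.9200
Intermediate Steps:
(-39796 - 27318)/(6409 - 14883) = -67114/(-8474) = -67114*(-1/8474) = 33557/4237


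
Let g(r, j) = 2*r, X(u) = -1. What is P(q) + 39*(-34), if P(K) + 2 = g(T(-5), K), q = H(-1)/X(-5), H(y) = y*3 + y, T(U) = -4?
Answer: -1336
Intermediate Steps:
H(y) = 4*y (H(y) = 3*y + y = 4*y)
q = 4 (q = (4*(-1))/(-1) = -4*(-1) = 4)
P(K) = -10 (P(K) = -2 + 2*(-4) = -2 - 8 = -10)
P(q) + 39*(-34) = -10 + 39*(-34) = -10 - 1326 = -1336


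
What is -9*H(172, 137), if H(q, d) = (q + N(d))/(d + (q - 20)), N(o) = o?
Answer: -2781/289 ≈ -9.6228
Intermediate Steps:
H(q, d) = (d + q)/(-20 + d + q) (H(q, d) = (q + d)/(d + (q - 20)) = (d + q)/(d + (-20 + q)) = (d + q)/(-20 + d + q))
-9*H(172, 137) = -9*(137 + 172)/(-20 + 137 + 172) = -9*309/289 = -2781/289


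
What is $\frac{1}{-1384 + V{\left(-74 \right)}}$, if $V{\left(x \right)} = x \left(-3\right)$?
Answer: $- \frac{1}{1162} \approx -0.00086058$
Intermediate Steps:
$V{\left(x \right)} = - 3 x$
$\frac{1}{-1384 + V{\left(-74 \right)}} = \frac{1}{-1384 - -222} = \frac{1}{-1384 + 222} = \frac{1}{-1162} = - \frac{1}{1162}$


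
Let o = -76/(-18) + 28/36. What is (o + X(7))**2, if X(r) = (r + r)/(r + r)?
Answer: 36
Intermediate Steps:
o = 5 (o = -76*(-1/18) + 28*(1/36) = 38/9 + 7/9 = 5)
X(r) = 1 (X(r) = (2*r)/((2*r)) = (2*r)*(1/(2*r)) = 1)
(o + X(7))**2 = (5 + 1)**2 = 6**2 = 36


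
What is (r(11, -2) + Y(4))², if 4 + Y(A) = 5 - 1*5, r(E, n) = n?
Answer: 36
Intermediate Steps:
Y(A) = -4 (Y(A) = -4 + (5 - 1*5) = -4 + (5 - 5) = -4 + 0 = -4)
(r(11, -2) + Y(4))² = (-2 - 4)² = (-6)² = 36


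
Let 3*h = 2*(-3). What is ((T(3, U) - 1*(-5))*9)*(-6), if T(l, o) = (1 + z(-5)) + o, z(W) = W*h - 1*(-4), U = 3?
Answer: -1242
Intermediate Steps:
h = -2 (h = (2*(-3))/3 = (⅓)*(-6) = -2)
z(W) = 4 - 2*W (z(W) = W*(-2) - 1*(-4) = -2*W + 4 = 4 - 2*W)
T(l, o) = 15 + o (T(l, o) = (1 + (4 - 2*(-5))) + o = (1 + (4 + 10)) + o = (1 + 14) + o = 15 + o)
((T(3, U) - 1*(-5))*9)*(-6) = (((15 + 3) - 1*(-5))*9)*(-6) = ((18 + 5)*9)*(-6) = (23*9)*(-6) = 207*(-6) = -1242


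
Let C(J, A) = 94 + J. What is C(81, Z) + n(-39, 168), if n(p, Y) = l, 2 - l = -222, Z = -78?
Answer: 399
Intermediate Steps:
l = 224 (l = 2 - 1*(-222) = 2 + 222 = 224)
n(p, Y) = 224
C(81, Z) + n(-39, 168) = (94 + 81) + 224 = 175 + 224 = 399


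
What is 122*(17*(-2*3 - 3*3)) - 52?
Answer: -31162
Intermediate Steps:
122*(17*(-2*3 - 3*3)) - 52 = 122*(17*(-6 - 9)) - 52 = 122*(17*(-15)) - 52 = 122*(-255) - 52 = -31110 - 52 = -31162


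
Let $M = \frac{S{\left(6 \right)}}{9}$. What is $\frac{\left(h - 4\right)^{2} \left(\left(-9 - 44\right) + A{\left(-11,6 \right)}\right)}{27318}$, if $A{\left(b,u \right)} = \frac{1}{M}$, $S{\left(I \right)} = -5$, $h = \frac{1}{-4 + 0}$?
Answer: $- \frac{39593}{1092720} \approx -0.036233$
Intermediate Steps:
$h = - \frac{1}{4}$ ($h = \frac{1}{-4} = - \frac{1}{4} \approx -0.25$)
$M = - \frac{5}{9} \approx -0.55556$
$A{\left(b,u \right)} = - \frac{9}{5}$ ($A{\left(b,u \right)} = \frac{1}{- \frac{5}{9}} = - \frac{9}{5}$)
$\frac{\left(h - 4\right)^{2} \left(\left(-9 - 44\right) + A{\left(-11,6 \right)}\right)}{27318} = \frac{\left(- \frac{1}{4} - 4\right)^{2} \left(\left(-9 - 44\right) - \frac{9}{5}\right)}{27318} = \left(- \frac{17}{4}\right)^{2} \left(\left(-9 - 44\right) - \frac{9}{5}\right) \frac{1}{27318} = \frac{289 \left(-53 - \frac{9}{5}\right)}{16} \cdot \frac{1}{27318} = \frac{289}{16} \left(- \frac{274}{5}\right) \frac{1}{27318} = \left(- \frac{39593}{40}\right) \frac{1}{27318} = - \frac{39593}{1092720}$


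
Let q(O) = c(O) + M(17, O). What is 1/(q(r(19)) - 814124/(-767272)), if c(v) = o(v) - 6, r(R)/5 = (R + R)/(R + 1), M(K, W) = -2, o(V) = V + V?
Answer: 191818/2313529 ≈ 0.082911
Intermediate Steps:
o(V) = 2*V
r(R) = 10*R/(1 + R) (r(R) = 5*((R + R)/(R + 1)) = 5*((2*R)/(1 + R)) = 5*(2*R/(1 + R)) = 10*R/(1 + R))
c(v) = -6 + 2*v (c(v) = 2*v - 6 = -6 + 2*v)
q(O) = -8 + 2*O (q(O) = (-6 + 2*O) - 2 = -8 + 2*O)
1/(q(r(19)) - 814124/(-767272)) = 1/((-8 + 2*(10*19/(1 + 19))) - 814124/(-767272)) = 1/((-8 + 2*(10*19/20)) - 814124*(-1/767272)) = 1/((-8 + 2*(10*19*(1/20))) + 203531/191818) = 1/((-8 + 2*(19/2)) + 203531/191818) = 1/((-8 + 19) + 203531/191818) = 1/(11 + 203531/191818) = 1/(2313529/191818) = 191818/2313529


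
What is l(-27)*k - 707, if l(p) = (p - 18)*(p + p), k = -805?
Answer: -1956857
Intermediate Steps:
l(p) = 2*p*(-18 + p) (l(p) = (-18 + p)*(2*p) = 2*p*(-18 + p))
l(-27)*k - 707 = (2*(-27)*(-18 - 27))*(-805) - 707 = (2*(-27)*(-45))*(-805) - 707 = 2430*(-805) - 707 = -1956150 - 707 = -1956857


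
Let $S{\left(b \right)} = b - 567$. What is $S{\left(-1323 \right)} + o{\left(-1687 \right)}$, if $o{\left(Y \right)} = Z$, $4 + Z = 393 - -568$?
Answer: $-933$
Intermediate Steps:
$S{\left(b \right)} = -567 + b$
$Z = 957$ ($Z = -4 + \left(393 - -568\right) = -4 + \left(393 + 568\right) = -4 + 961 = 957$)
$o{\left(Y \right)} = 957$
$S{\left(-1323 \right)} + o{\left(-1687 \right)} = \left(-567 - 1323\right) + 957 = -1890 + 957 = -933$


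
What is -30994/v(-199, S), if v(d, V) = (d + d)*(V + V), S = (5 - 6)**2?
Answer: 15497/398 ≈ 38.937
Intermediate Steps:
S = 1 (S = (-1)**2 = 1)
v(d, V) = 4*V*d (v(d, V) = (2*d)*(2*V) = 4*V*d)
-30994/v(-199, S) = -30994/(4*1*(-199)) = -30994/(-796) = -30994*(-1/796) = 15497/398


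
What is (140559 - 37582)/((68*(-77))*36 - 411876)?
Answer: -102977/600372 ≈ -0.17152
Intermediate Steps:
(140559 - 37582)/((68*(-77))*36 - 411876) = 102977/(-5236*36 - 411876) = 102977/(-188496 - 411876) = 102977/(-600372) = 102977*(-1/600372) = -102977/600372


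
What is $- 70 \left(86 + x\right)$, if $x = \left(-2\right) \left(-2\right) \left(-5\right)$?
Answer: $-4620$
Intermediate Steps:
$x = -20$ ($x = 4 \left(-5\right) = -20$)
$- 70 \left(86 + x\right) = - 70 \left(86 - 20\right) = \left(-70\right) 66 = -4620$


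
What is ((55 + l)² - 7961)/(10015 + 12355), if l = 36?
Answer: 32/2237 ≈ 0.014305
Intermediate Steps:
((55 + l)² - 7961)/(10015 + 12355) = ((55 + 36)² - 7961)/(10015 + 12355) = (91² - 7961)/22370 = (8281 - 7961)*(1/22370) = 320*(1/22370) = 32/2237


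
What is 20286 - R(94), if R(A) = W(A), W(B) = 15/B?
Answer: 1906869/94 ≈ 20286.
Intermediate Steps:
R(A) = 15/A
20286 - R(94) = 20286 - 15/94 = 1906869/94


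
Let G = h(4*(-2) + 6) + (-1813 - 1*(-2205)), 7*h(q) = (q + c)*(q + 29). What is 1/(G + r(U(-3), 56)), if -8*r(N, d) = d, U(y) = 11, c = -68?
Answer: 1/115 ≈ 0.0086956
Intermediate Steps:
r(N, d) = -d/8
h(q) = (-68 + q)*(29 + q)/7 (h(q) = ((q - 68)*(q + 29))/7 = ((-68 + q)*(29 + q))/7 = (-68 + q)*(29 + q)/7)
G = 122 (G = (-1972/7 - 39*(4*(-2) + 6)/7 + (4*(-2) + 6)²/7) + (-1813 - 1*(-2205)) = (-1972/7 - 39*(-8 + 6)/7 + (-8 + 6)²/7) + (-1813 + 2205) = (-1972/7 - 39/7*(-2) + (⅐)*(-2)²) + 392 = (-1972/7 + 78/7 + (⅐)*4) + 392 = (-1972/7 + 78/7 + 4/7) + 392 = -270 + 392 = 122)
1/(G + r(U(-3), 56)) = 1/(122 - ⅛*56) = 1/(122 - 7) = 1/115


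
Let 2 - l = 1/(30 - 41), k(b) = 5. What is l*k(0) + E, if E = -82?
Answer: -787/11 ≈ -71.545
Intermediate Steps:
l = 23/11 (l = 2 - 1/(30 - 41) = 2 - 1/(-11) = 2 - 1*(-1/11) = 2 + 1/11 = 23/11 ≈ 2.0909)
l*k(0) + E = (23/11)*5 - 82 = 115/11 - 82 = -787/11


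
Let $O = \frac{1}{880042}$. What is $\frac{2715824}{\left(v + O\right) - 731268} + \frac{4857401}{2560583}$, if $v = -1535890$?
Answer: $\frac{3571564891361603171}{5108860505479550205} \approx 0.69909$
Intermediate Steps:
$O = \frac{1}{880042} \approx 1.1363 \cdot 10^{-6}$
$\frac{2715824}{\left(v + O\right) - 731268} + \frac{4857401}{2560583} = \frac{2715824}{\left(-1535890 + \frac{1}{880042}\right) - 731268} + \frac{4857401}{2560583} = \frac{2715824}{- \frac{1351647707379}{880042} - 731268} + 4857401 \cdot \frac{1}{2560583} = \frac{2715824}{- \frac{1995194260635}{880042}} + \frac{4857401}{2560583} = 2715824 \left(- \frac{880042}{1995194260635}\right) + \frac{4857401}{2560583} = - \frac{2390039184608}{1995194260635} + \frac{4857401}{2560583} = \frac{3571564891361603171}{5108860505479550205}$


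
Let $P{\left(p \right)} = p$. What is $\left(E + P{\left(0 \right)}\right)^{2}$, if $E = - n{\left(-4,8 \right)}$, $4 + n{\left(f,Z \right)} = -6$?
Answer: $100$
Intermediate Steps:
$n{\left(f,Z \right)} = -10$ ($n{\left(f,Z \right)} = -4 - 6 = -10$)
$E = 10$ ($E = \left(-1\right) \left(-10\right) = 10$)
$\left(E + P{\left(0 \right)}\right)^{2} = \left(10 + 0\right)^{2} = 10^{2} = 100$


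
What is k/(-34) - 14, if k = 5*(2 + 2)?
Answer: -248/17 ≈ -14.588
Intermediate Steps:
k = 20 (k = 5*4 = 20)
k/(-34) - 14 = 20/(-34) - 14 = 20*(-1/34) - 14 = -10/17 - 14 = -248/17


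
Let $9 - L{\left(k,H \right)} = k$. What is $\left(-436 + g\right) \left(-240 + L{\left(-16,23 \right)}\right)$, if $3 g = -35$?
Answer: $\frac{288745}{3} \approx 96248.0$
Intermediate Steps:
$g = - \frac{35}{3}$ ($g = \frac{1}{3} \left(-35\right) = - \frac{35}{3} \approx -11.667$)
$L{\left(k,H \right)} = 9 - k$
$\left(-436 + g\right) \left(-240 + L{\left(-16,23 \right)}\right) = \left(-436 - \frac{35}{3}\right) \left(-240 + \left(9 - -16\right)\right) = - \frac{1343 \left(-240 + \left(9 + 16\right)\right)}{3} = - \frac{1343 \left(-240 + 25\right)}{3} = \left(- \frac{1343}{3}\right) \left(-215\right) = \frac{288745}{3}$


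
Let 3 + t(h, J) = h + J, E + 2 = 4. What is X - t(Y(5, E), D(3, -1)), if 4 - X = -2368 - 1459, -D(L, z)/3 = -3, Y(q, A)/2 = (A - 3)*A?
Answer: 3829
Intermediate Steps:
E = 2 (E = -2 + 4 = 2)
Y(q, A) = 2*A*(-3 + A) (Y(q, A) = 2*((A - 3)*A) = 2*((-3 + A)*A) = 2*(A*(-3 + A)) = 2*A*(-3 + A))
D(L, z) = 9 (D(L, z) = -3*(-3) = 9)
X = 3831 (X = 4 - (-2368 - 1459) = 4 - 1*(-3827) = 4 + 3827 = 3831)
t(h, J) = -3 + J + h (t(h, J) = -3 + (h + J) = -3 + (J + h) = -3 + J + h)
X - t(Y(5, E), D(3, -1)) = 3831 - (-3 + 9 + 2*2*(-3 + 2)) = 3831 - (-3 + 9 + 2*2*(-1)) = 3831 - (-3 + 9 - 4) = 3831 - 1*2 = 3831 - 2 = 3829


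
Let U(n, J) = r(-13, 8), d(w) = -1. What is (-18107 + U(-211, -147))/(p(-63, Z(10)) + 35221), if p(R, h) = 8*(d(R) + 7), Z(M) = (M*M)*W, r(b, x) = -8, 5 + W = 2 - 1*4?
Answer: -18115/35269 ≈ -0.51362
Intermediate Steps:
W = -7 (W = -5 + (2 - 1*4) = -5 + (2 - 4) = -5 - 2 = -7)
U(n, J) = -8
Z(M) = -7*M² (Z(M) = (M*M)*(-7) = M²*(-7) = -7*M²)
p(R, h) = 48 (p(R, h) = 8*(-1 + 7) = 8*6 = 48)
(-18107 + U(-211, -147))/(p(-63, Z(10)) + 35221) = (-18107 - 8)/(48 + 35221) = -18115/35269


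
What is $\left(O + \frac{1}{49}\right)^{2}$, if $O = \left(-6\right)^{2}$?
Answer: $\frac{3115225}{2401} \approx 1297.5$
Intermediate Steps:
$O = 36$
$\left(O + \frac{1}{49}\right)^{2} = \left(36 + \frac{1}{49}\right)^{2} = \left(\frac{1765}{49}\right)^{2} = \frac{3115225}{2401}$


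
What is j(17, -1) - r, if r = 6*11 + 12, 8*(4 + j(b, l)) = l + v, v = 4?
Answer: -653/8 ≈ -81.625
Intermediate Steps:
j(b, l) = -7/2 + l/8 (j(b, l) = -4 + (l + 4)/8 = -4 + (4 + l)/8 = -4 + (1/2 + l/8) = -7/2 + l/8)
r = 78 (r = 66 + 12 = 78)
j(17, -1) - r = (-7/2 + (1/8)*(-1)) - 1*78 = (-7/2 - 1/8) - 78 = -29/8 - 78 = -653/8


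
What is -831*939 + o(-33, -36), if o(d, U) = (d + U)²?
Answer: -775548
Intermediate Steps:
o(d, U) = (U + d)²
-831*939 + o(-33, -36) = -831*939 + (-36 - 33)² = -780309 + (-69)² = -780309 + 4761 = -775548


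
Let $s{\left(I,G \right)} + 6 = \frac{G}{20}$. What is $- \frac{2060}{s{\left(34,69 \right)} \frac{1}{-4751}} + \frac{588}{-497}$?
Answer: $- \frac{13897629484}{3621} \approx -3.8381 \cdot 10^{6}$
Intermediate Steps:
$s{\left(I,G \right)} = -6 + \frac{G}{20}$
$- \frac{2060}{s{\left(34,69 \right)} \frac{1}{-4751}} + \frac{588}{-497} = - \frac{2060}{\left(-6 + \frac{1}{20} \cdot 69\right) \frac{1}{-4751}} + \frac{588}{-497} = - \frac{2060}{\left(-6 + \frac{69}{20}\right) \left(- \frac{1}{4751}\right)} + 588 \left(- \frac{1}{497}\right) = - \frac{2060}{\left(- \frac{51}{20}\right) \left(- \frac{1}{4751}\right)} - \frac{84}{71} = - \frac{2060}{\frac{51}{95020}} - \frac{84}{71} = \left(-2060\right) \frac{95020}{51} - \frac{84}{71} = - \frac{195741200}{51} - \frac{84}{71} = - \frac{13897629484}{3621}$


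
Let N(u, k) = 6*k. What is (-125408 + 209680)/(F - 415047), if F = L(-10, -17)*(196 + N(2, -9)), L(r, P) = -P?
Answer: -84272/412633 ≈ -0.20423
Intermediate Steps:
F = 2414 (F = (-1*(-17))*(196 + 6*(-9)) = 17*(196 - 54) = 17*142 = 2414)
(-125408 + 209680)/(F - 415047) = (-125408 + 209680)/(2414 - 415047) = 84272/(-412633) = 84272*(-1/412633) = -84272/412633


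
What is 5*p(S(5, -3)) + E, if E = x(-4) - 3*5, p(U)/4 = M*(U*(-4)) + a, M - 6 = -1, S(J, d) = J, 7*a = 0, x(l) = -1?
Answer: -2016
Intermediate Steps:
a = 0 (a = (⅐)*0 = 0)
M = 5 (M = 6 - 1 = 5)
p(U) = -80*U (p(U) = 4*(5*(U*(-4)) + 0) = 4*(5*(-4*U) + 0) = 4*(-20*U + 0) = 4*(-20*U) = -80*U)
E = -16 (E = -1 - 3*5 = -1 - 15 = -16)
5*p(S(5, -3)) + E = 5*(-80*5) - 16 = 5*(-400) - 16 = -2000 - 16 = -2016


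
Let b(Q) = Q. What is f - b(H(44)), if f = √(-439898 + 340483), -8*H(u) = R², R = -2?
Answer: ½ + I*√99415 ≈ 0.5 + 315.3*I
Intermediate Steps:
H(u) = -½ (H(u) = -⅛*(-2)² = -⅛*4 = -½)
f = I*√99415 (f = √(-99415) = I*√99415 ≈ 315.3*I)
f - b(H(44)) = I*√99415 - 1*(-½) = I*√99415 + ½ = ½ + I*√99415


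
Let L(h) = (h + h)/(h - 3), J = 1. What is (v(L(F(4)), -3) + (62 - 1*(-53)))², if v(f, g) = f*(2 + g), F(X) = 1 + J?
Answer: 14161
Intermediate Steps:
F(X) = 2 (F(X) = 1 + 1 = 2)
L(h) = 2*h/(-3 + h) (L(h) = (2*h)/(-3 + h) = 2*h/(-3 + h))
(v(L(F(4)), -3) + (62 - 1*(-53)))² = ((2*2/(-3 + 2))*(2 - 3) + (62 - 1*(-53)))² = ((2*2/(-1))*(-1) + (62 + 53))² = ((2*2*(-1))*(-1) + 115)² = (-4*(-1) + 115)² = (4 + 115)² = 119² = 14161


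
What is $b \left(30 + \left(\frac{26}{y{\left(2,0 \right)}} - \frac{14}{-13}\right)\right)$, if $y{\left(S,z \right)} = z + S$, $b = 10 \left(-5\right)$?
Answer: $- \frac{28650}{13} \approx -2203.8$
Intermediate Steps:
$b = -50$
$y{\left(S,z \right)} = S + z$
$b \left(30 + \left(\frac{26}{y{\left(2,0 \right)}} - \frac{14}{-13}\right)\right) = - 50 \left(30 - \left(- \frac{14}{13} - \frac{26}{2 + 0}\right)\right) = - 50 \left(30 - \left(- \frac{14}{13} - \frac{26}{2}\right)\right) = - 50 \left(30 + \left(26 \cdot \frac{1}{2} + \frac{14}{13}\right)\right) = - 50 \left(30 + \left(13 + \frac{14}{13}\right)\right) = - 50 \left(30 + \frac{183}{13}\right) = \left(-50\right) \frac{573}{13} = - \frac{28650}{13}$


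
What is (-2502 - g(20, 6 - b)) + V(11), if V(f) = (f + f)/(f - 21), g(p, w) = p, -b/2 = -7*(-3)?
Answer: -12621/5 ≈ -2524.2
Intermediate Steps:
b = -42 (b = -(-14)*(-3) = -2*21 = -42)
V(f) = 2*f/(-21 + f) (V(f) = (2*f)/(-21 + f) = 2*f/(-21 + f))
(-2502 - g(20, 6 - b)) + V(11) = (-2502 - 1*20) + 2*11/(-21 + 11) = (-2502 - 20) + 2*11/(-10) = -2522 + 2*11*(-⅒) = -2522 - 11/5 = -12621/5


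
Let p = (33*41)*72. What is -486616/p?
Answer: -60827/12177 ≈ -4.9952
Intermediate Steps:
p = 97416 (p = 1353*72 = 97416)
-486616/p = -486616/97416 = -486616*1/97416 = -60827/12177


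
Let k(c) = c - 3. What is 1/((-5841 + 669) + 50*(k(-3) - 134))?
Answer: -1/12172 ≈ -8.2156e-5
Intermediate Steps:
k(c) = -3 + c
1/((-5841 + 669) + 50*(k(-3) - 134)) = 1/((-5841 + 669) + 50*((-3 - 3) - 134)) = 1/(-5172 + 50*(-6 - 134)) = 1/(-5172 + 50*(-140)) = 1/(-5172 - 7000) = 1/(-12172) = -1/12172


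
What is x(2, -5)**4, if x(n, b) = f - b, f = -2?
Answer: 81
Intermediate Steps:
x(n, b) = -2 - b
x(2, -5)**4 = (-2 - 1*(-5))**4 = (-2 + 5)**4 = 3**4 = 81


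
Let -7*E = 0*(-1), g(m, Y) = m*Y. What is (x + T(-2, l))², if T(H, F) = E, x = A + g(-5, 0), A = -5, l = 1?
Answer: 25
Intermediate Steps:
g(m, Y) = Y*m
E = 0 (E = -0*(-1) = -⅐*0 = 0)
x = -5 (x = -5 + 0*(-5) = -5 + 0 = -5)
T(H, F) = 0
(x + T(-2, l))² = (-5 + 0)² = (-5)² = 25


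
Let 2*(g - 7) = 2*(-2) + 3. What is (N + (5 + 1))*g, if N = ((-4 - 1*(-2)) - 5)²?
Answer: 715/2 ≈ 357.50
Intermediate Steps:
N = 49 (N = ((-4 + 2) - 5)² = (-2 - 5)² = (-7)² = 49)
g = 13/2 (g = 7 + (2*(-2) + 3)/2 = 7 + (-4 + 3)/2 = 7 + (½)*(-1) = 7 - ½ = 13/2 ≈ 6.5000)
(N + (5 + 1))*g = (49 + (5 + 1))*(13/2) = (49 + 6)*(13/2) = 55*(13/2) = 715/2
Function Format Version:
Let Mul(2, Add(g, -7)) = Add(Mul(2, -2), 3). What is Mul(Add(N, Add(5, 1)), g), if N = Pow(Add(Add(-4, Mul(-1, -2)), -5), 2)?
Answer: Rational(715, 2) ≈ 357.50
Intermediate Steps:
N = 49 (N = Pow(Add(Add(-4, 2), -5), 2) = Pow(Add(-2, -5), 2) = Pow(-7, 2) = 49)
g = Rational(13, 2) (g = Add(7, Mul(Rational(1, 2), Add(Mul(2, -2), 3))) = Add(7, Mul(Rational(1, 2), Add(-4, 3))) = Add(7, Mul(Rational(1, 2), -1)) = Add(7, Rational(-1, 2)) = Rational(13, 2) ≈ 6.5000)
Mul(Add(N, Add(5, 1)), g) = Mul(Add(49, Add(5, 1)), Rational(13, 2)) = Mul(Add(49, 6), Rational(13, 2)) = Mul(55, Rational(13, 2)) = Rational(715, 2)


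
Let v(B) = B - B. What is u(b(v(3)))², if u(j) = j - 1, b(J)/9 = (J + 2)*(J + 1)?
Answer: 289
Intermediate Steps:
v(B) = 0
b(J) = 9*(1 + J)*(2 + J) (b(J) = 9*((J + 2)*(J + 1)) = 9*((2 + J)*(1 + J)) = 9*((1 + J)*(2 + J)) = 9*(1 + J)*(2 + J))
u(j) = -1 + j
u(b(v(3)))² = (-1 + (18 + 9*0² + 27*0))² = (-1 + (18 + 9*0 + 0))² = (-1 + (18 + 0 + 0))² = (-1 + 18)² = 17² = 289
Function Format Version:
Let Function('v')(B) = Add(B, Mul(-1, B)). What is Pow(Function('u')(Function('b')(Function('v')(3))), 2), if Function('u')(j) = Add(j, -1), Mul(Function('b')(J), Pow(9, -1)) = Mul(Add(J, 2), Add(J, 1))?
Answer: 289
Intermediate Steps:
Function('v')(B) = 0
Function('b')(J) = Mul(9, Add(1, J), Add(2, J)) (Function('b')(J) = Mul(9, Mul(Add(J, 2), Add(J, 1))) = Mul(9, Mul(Add(2, J), Add(1, J))) = Mul(9, Mul(Add(1, J), Add(2, J))) = Mul(9, Add(1, J), Add(2, J)))
Function('u')(j) = Add(-1, j)
Pow(Function('u')(Function('b')(Function('v')(3))), 2) = Pow(Add(-1, Add(18, Mul(9, Pow(0, 2)), Mul(27, 0))), 2) = Pow(Add(-1, Add(18, Mul(9, 0), 0)), 2) = Pow(Add(-1, Add(18, 0, 0)), 2) = Pow(Add(-1, 18), 2) = Pow(17, 2) = 289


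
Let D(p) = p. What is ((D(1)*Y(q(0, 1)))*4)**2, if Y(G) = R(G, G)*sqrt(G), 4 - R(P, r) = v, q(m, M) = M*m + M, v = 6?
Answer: 64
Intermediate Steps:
q(m, M) = M + M*m
R(P, r) = -2 (R(P, r) = 4 - 1*6 = 4 - 6 = -2)
Y(G) = -2*sqrt(G)
((D(1)*Y(q(0, 1)))*4)**2 = ((1*(-2*sqrt(1 + 0)))*4)**2 = ((1*(-2*sqrt(1*1)))*4)**2 = ((1*(-2*sqrt(1)))*4)**2 = ((1*(-2*1))*4)**2 = ((1*(-2))*4)**2 = (-2*4)**2 = (-8)**2 = 64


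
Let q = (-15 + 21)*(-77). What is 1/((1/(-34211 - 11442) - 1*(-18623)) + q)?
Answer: 45653/829104132 ≈ 5.5063e-5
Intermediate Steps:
q = -462 (q = 6*(-77) = -462)
1/((1/(-34211 - 11442) - 1*(-18623)) + q) = 1/((1/(-34211 - 11442) - 1*(-18623)) - 462) = 1/((1/(-45653) + 18623) - 462) = 1/((-1/45653 + 18623) - 462) = 1/(850195818/45653 - 462) = 1/(829104132/45653) = 45653/829104132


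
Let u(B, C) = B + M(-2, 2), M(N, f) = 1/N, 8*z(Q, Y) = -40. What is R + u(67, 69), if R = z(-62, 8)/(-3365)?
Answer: 89511/1346 ≈ 66.501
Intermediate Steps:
z(Q, Y) = -5 (z(Q, Y) = (⅛)*(-40) = -5)
M(N, f) = 1/N
R = 1/673 (R = -5/(-3365) = -5*(-1/3365) = 1/673 ≈ 0.0014859)
u(B, C) = -½ + B (u(B, C) = B + 1/(-2) = B - ½ = -½ + B)
R + u(67, 69) = 1/673 + (-½ + 67) = 1/673 + 133/2 = 89511/1346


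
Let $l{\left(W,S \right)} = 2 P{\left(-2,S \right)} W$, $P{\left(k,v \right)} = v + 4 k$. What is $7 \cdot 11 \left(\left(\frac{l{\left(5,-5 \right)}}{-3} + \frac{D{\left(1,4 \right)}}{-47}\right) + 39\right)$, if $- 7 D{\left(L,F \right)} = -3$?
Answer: $\frac{893794}{141} \approx 6339.0$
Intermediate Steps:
$D{\left(L,F \right)} = \frac{3}{7}$ ($D{\left(L,F \right)} = \left(- \frac{1}{7}\right) \left(-3\right) = \frac{3}{7}$)
$l{\left(W,S \right)} = W \left(-16 + 2 S\right)$ ($l{\left(W,S \right)} = 2 \left(S + 4 \left(-2\right)\right) W = 2 \left(S - 8\right) W = 2 \left(-8 + S\right) W = \left(-16 + 2 S\right) W = W \left(-16 + 2 S\right)$)
$7 \cdot 11 \left(\left(\frac{l{\left(5,-5 \right)}}{-3} + \frac{D{\left(1,4 \right)}}{-47}\right) + 39\right) = 7 \cdot 11 \left(\left(\frac{2 \cdot 5 \left(-8 - 5\right)}{-3} + \frac{3}{7 \left(-47\right)}\right) + 39\right) = 77 \left(\left(2 \cdot 5 \left(-13\right) \left(- \frac{1}{3}\right) + \frac{3}{7} \left(- \frac{1}{47}\right)\right) + 39\right) = 77 \left(\left(\left(-130\right) \left(- \frac{1}{3}\right) - \frac{3}{329}\right) + 39\right) = 77 \left(\left(\frac{130}{3} - \frac{3}{329}\right) + 39\right) = 77 \left(\frac{42761}{987} + 39\right) = 77 \cdot \frac{81254}{987} = \frac{893794}{141}$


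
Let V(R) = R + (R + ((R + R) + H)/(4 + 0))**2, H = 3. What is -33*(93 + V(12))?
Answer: -241065/16 ≈ -15067.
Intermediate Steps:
V(R) = R + (3/4 + 3*R/2)**2 (V(R) = R + (R + ((R + R) + 3)/(4 + 0))**2 = R + (R + (2*R + 3)/4)**2 = R + (R + (3 + 2*R)*(1/4))**2 = R + (R + (3/4 + R/2))**2 = R + (3/4 + 3*R/2)**2)
-33*(93 + V(12)) = -33*(93 + (9/16 + (9/4)*12**2 + (13/4)*12)) = -33*(93 + (9/16 + (9/4)*144 + 39)) = -33*(93 + (9/16 + 324 + 39)) = -33*(93 + 5817/16) = -33*7305/16 = -241065/16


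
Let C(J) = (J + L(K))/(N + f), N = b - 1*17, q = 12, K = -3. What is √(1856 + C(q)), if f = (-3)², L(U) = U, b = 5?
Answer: √1853 ≈ 43.047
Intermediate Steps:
N = -12 (N = 5 - 1*17 = 5 - 17 = -12)
f = 9
C(J) = 1 - J/3 (C(J) = (J - 3)/(-12 + 9) = (-3 + J)/(-3) = (-3 + J)*(-⅓) = 1 - J/3)
√(1856 + C(q)) = √(1856 + (1 - ⅓*12)) = √(1856 + (1 - 4)) = √(1856 - 3) = √1853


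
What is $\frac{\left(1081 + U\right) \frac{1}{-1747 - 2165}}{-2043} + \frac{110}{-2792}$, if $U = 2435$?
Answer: $- \frac{18110981}{464880564} \approx -0.038958$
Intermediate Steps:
$\frac{\left(1081 + U\right) \frac{1}{-1747 - 2165}}{-2043} + \frac{110}{-2792} = \frac{\left(1081 + 2435\right) \frac{1}{-1747 - 2165}}{-2043} + \frac{110}{-2792} = \frac{3516}{-3912} \left(- \frac{1}{2043}\right) + 110 \left(- \frac{1}{2792}\right) = 3516 \left(- \frac{1}{3912}\right) \left(- \frac{1}{2043}\right) - \frac{55}{1396} = \left(- \frac{293}{326}\right) \left(- \frac{1}{2043}\right) - \frac{55}{1396} = \frac{293}{666018} - \frac{55}{1396} = - \frac{18110981}{464880564}$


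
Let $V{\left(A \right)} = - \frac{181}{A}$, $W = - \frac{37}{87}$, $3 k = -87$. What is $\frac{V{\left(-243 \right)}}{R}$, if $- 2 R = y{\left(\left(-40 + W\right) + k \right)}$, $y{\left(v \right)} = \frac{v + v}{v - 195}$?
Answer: $- \frac{832781}{293544} \approx -2.837$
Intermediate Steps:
$k = -29$ ($k = \frac{1}{3} \left(-87\right) = -29$)
$W = - \frac{37}{87}$ ($W = \left(-37\right) \frac{1}{87} = - \frac{37}{87} \approx -0.42529$)
$y{\left(v \right)} = \frac{2 v}{-195 + v}$
$R = - \frac{1208}{4601}$ ($R = - \frac{2 \left(\left(-40 - \frac{37}{87}\right) - 29\right) \frac{1}{-195 - \frac{6040}{87}}}{2} = - \frac{2 \left(- \frac{3517}{87} - 29\right) \frac{1}{-195 - \frac{6040}{87}}}{2} = - \frac{2 \left(- \frac{6040}{87}\right) \frac{1}{-195 - \frac{6040}{87}}}{2} = - \frac{2 \left(- \frac{6040}{87}\right) \frac{1}{- \frac{23005}{87}}}{2} = - \frac{2 \left(- \frac{6040}{87}\right) \left(- \frac{87}{23005}\right)}{2} = \left(- \frac{1}{2}\right) \frac{2416}{4601} = - \frac{1208}{4601} \approx -0.26255$)
$\frac{V{\left(-243 \right)}}{R} = \frac{\left(-181\right) \frac{1}{-243}}{- \frac{1208}{4601}} = \left(-181\right) \left(- \frac{1}{243}\right) \left(- \frac{4601}{1208}\right) = \frac{181}{243} \left(- \frac{4601}{1208}\right) = - \frac{832781}{293544}$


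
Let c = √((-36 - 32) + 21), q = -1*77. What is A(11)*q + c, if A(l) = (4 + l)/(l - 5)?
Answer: -385/2 + I*√47 ≈ -192.5 + 6.8557*I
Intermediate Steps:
q = -77
c = I*√47 (c = √(-68 + 21) = √(-47) = I*√47 ≈ 6.8557*I)
A(l) = (4 + l)/(-5 + l)
A(11)*q + c = ((4 + 11)/(-5 + 11))*(-77) + I*√47 = (15/6)*(-77) + I*√47 = ((⅙)*15)*(-77) + I*√47 = (5/2)*(-77) + I*√47 = -385/2 + I*√47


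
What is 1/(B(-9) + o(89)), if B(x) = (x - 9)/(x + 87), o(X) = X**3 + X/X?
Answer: 13/9164607 ≈ 1.4185e-6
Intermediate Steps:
o(X) = 1 + X**3 (o(X) = X**3 + 1 = 1 + X**3)
B(x) = (-9 + x)/(87 + x)
1/(B(-9) + o(89)) = 1/((-9 - 9)/(87 - 9) + (1 + 89**3)) = 1/(-18/78 + (1 + 704969)) = 1/((1/78)*(-18) + 704970) = 1/(-3/13 + 704970) = 1/(9164607/13) = 13/9164607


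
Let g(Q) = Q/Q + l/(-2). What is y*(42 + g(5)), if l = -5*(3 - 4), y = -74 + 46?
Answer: -1134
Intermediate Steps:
y = -28
l = 5 (l = -5*(-1) = 5)
g(Q) = -3/2 (g(Q) = Q/Q + 5/(-2) = 1 + 5*(-½) = 1 - 5/2 = -3/2)
y*(42 + g(5)) = -28*(42 - 3/2) = -28*81/2 = -1134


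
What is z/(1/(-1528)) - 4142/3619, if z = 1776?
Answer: -9820985774/3619 ≈ -2.7137e+6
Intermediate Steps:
z/(1/(-1528)) - 4142/3619 = 1776/(1/(-1528)) - 4142/3619 = 1776/(-1/1528) - 4142*1/3619 = 1776*(-1528) - 4142/3619 = -2713728 - 4142/3619 = -9820985774/3619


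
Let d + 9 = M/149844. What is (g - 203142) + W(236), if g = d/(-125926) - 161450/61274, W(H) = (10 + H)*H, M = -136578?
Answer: -13979226659122467495/96349563683588 ≈ -1.4509e+5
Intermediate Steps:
W(H) = H*(10 + H)
d = -247529/24974 (d = -9 - 136578/149844 = -9 - 136578*1/149844 = -9 - 22763/24974 = -247529/24974 ≈ -9.9115)
g = -253862525418927/96349563683588 (g = -247529/24974/(-125926) - 161450/61274 = -247529/24974*(-1/125926) - 161450*1/61274 = 247529/3144875924 - 80725/30637 = -253862525418927/96349563683588 ≈ -2.6348)
(g - 203142) + W(236) = (-253862525418927/96349563683588 - 203142) + 236*(10 + 236) = -19572896928336852423/96349563683588 + 236*246 = -19572896928336852423/96349563683588 + 58056 = -13979226659122467495/96349563683588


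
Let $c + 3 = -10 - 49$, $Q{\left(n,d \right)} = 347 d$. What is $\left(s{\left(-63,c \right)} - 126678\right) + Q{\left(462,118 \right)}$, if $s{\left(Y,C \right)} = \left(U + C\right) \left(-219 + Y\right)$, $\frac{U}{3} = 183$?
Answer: $-223066$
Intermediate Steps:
$U = 549$ ($U = 3 \cdot 183 = 549$)
$c = -62$ ($c = -3 - 59 = -62$)
$s{\left(Y,C \right)} = \left(-219 + Y\right) \left(549 + C\right)$ ($s{\left(Y,C \right)} = \left(549 + C\right) \left(-219 + Y\right) = \left(-219 + Y\right) \left(549 + C\right)$)
$\left(s{\left(-63,c \right)} - 126678\right) + Q{\left(462,118 \right)} = \left(\left(-120231 - -13578 + 549 \left(-63\right) - -3906\right) - 126678\right) + 347 \cdot 118 = \left(\left(-120231 + 13578 - 34587 + 3906\right) - 126678\right) + 40946 = \left(-137334 - 126678\right) + 40946 = -264012 + 40946 = -223066$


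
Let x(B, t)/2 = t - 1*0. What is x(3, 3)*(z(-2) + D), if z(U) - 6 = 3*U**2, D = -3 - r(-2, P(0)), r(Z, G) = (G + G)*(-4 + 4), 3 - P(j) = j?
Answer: 90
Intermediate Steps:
P(j) = 3 - j
r(Z, G) = 0 (r(Z, G) = (2*G)*0 = 0)
x(B, t) = 2*t (x(B, t) = 2*(t - 1*0) = 2*(t + 0) = 2*t)
D = -3 (D = -3 - 1*0 = -3 + 0 = -3)
z(U) = 6 + 3*U**2
x(3, 3)*(z(-2) + D) = (2*3)*((6 + 3*(-2)**2) - 3) = 6*((6 + 3*4) - 3) = 6*((6 + 12) - 3) = 6*(18 - 3) = 6*15 = 90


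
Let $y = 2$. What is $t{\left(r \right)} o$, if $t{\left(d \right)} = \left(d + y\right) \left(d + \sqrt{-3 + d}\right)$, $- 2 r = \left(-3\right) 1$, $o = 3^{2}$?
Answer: $\frac{189}{4} + \frac{63 i \sqrt{6}}{4} \approx 47.25 + 38.579 i$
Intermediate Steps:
$o = 9$
$r = \frac{3}{2}$ ($r = - \frac{\left(-3\right) 1}{2} = \left(- \frac{1}{2}\right) \left(-3\right) = \frac{3}{2} \approx 1.5$)
$t{\left(d \right)} = \left(2 + d\right) \left(d + \sqrt{-3 + d}\right)$ ($t{\left(d \right)} = \left(d + 2\right) \left(d + \sqrt{-3 + d}\right) = \left(2 + d\right) \left(d + \sqrt{-3 + d}\right)$)
$t{\left(r \right)} o = \left(\left(\frac{3}{2}\right)^{2} + 2 \cdot \frac{3}{2} + 2 \sqrt{-3 + \frac{3}{2}} + \frac{3 \sqrt{-3 + \frac{3}{2}}}{2}\right) 9 = \left(\frac{9}{4} + 3 + 2 \sqrt{- \frac{3}{2}} + \frac{3 \sqrt{- \frac{3}{2}}}{2}\right) 9 = \left(\frac{9}{4} + 3 + 2 \frac{i \sqrt{6}}{2} + \frac{3 \frac{i \sqrt{6}}{2}}{2}\right) 9 = \left(\frac{9}{4} + 3 + i \sqrt{6} + \frac{3 i \sqrt{6}}{4}\right) 9 = \left(\frac{21}{4} + \frac{7 i \sqrt{6}}{4}\right) 9 = \frac{189}{4} + \frac{63 i \sqrt{6}}{4}$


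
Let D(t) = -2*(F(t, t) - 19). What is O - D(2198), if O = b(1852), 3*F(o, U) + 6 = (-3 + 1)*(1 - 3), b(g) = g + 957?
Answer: 8309/3 ≈ 2769.7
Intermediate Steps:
b(g) = 957 + g
F(o, U) = -⅔ (F(o, U) = -2 + ((-3 + 1)*(1 - 3))/3 = -2 + (-2*(-2))/3 = -2 + (⅓)*4 = -2 + 4/3 = -⅔)
O = 2809 (O = 957 + 1852 = 2809)
D(t) = 118/3 (D(t) = -2*(-⅔ - 19) = -2*(-59/3) = 118/3)
O - D(2198) = 2809 - 1*118/3 = 2809 - 118/3 = 8309/3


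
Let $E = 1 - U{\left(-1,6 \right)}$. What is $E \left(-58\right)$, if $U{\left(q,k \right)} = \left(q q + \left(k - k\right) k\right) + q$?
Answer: $-58$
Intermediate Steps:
$U{\left(q,k \right)} = q + q^{2}$ ($U{\left(q,k \right)} = \left(q^{2} + 0 k\right) + q = \left(q^{2} + 0\right) + q = q^{2} + q = q + q^{2}$)
$E = 1$ ($E = 1 - - (1 - 1) = 1 - \left(-1\right) 0 = 1 - 0 = 1 + 0 = 1$)
$E \left(-58\right) = 1 \left(-58\right) = -58$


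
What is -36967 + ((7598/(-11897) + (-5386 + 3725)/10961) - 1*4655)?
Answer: -5427737416169/130403017 ≈ -41623.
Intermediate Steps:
-36967 + ((7598/(-11897) + (-5386 + 3725)/10961) - 1*4655) = -36967 + ((7598*(-1/11897) - 1661*1/10961) - 4655) = -36967 + ((-7598/11897 - 1661/10961) - 4655) = -36967 + (-103042595/130403017 - 4655) = -36967 - 607129086730/130403017 = -5427737416169/130403017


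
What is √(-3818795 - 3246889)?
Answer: 6*I*√196269 ≈ 2658.1*I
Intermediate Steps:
√(-3818795 - 3246889) = √(-7065684) = 6*I*√196269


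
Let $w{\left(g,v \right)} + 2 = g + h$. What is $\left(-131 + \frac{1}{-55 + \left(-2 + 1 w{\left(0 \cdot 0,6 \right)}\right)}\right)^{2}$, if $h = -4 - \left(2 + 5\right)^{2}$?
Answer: $\frac{215296929}{12544} \approx 17163.0$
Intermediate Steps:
$h = -53$ ($h = -4 - 7^{2} = -4 - 49 = -53$)
$w{\left(g,v \right)} = -55 + g$ ($w{\left(g,v \right)} = -2 + \left(g - 53\right) = -2 + \left(-53 + g\right) = -55 + g$)
$\left(-131 + \frac{1}{-55 + \left(-2 + 1 w{\left(0 \cdot 0,6 \right)}\right)}\right)^{2} = \left(-131 + \frac{1}{-55 + \left(-2 + 1 \left(-55 + 0 \cdot 0\right)\right)}\right)^{2} = \left(-131 + \frac{1}{-55 + \left(-2 + 1 \left(-55 + 0\right)\right)}\right)^{2} = \left(-131 + \frac{1}{-55 + \left(-2 + 1 \left(-55\right)\right)}\right)^{2} = \left(-131 + \frac{1}{-55 - 57}\right)^{2} = \left(-131 + \frac{1}{-112}\right)^{2} = \left(-131 - \frac{1}{112}\right)^{2} = \left(- \frac{14673}{112}\right)^{2} = \frac{215296929}{12544}$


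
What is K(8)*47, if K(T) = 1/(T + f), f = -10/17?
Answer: 799/126 ≈ 6.3413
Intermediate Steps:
f = -10/17 (f = -10*1/17 = -10/17 ≈ -0.58823)
K(T) = 1/(-10/17 + T) (K(T) = 1/(T - 10/17) = 1/(-10/17 + T))
K(8)*47 = (17/(-10 + 17*8))*47 = (17/(-10 + 136))*47 = (17/126)*47 = 799/126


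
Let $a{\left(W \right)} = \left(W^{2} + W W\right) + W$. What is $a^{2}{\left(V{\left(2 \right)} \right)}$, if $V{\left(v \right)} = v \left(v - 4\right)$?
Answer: $784$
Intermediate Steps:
$V{\left(v \right)} = v \left(-4 + v\right)$
$a{\left(W \right)} = W + 2 W^{2}$ ($a{\left(W \right)} = \left(W^{2} + W^{2}\right) + W = 2 W^{2} + W = W + 2 W^{2}$)
$a^{2}{\left(V{\left(2 \right)} \right)} = \left(2 \left(-4 + 2\right) \left(1 + 2 \cdot 2 \left(-4 + 2\right)\right)\right)^{2} = \left(2 \left(-2\right) \left(1 + 2 \cdot 2 \left(-2\right)\right)\right)^{2} = \left(- 4 \left(1 + 2 \left(-4\right)\right)\right)^{2} = \left(- 4 \left(1 - 8\right)\right)^{2} = \left(\left(-4\right) \left(-7\right)\right)^{2} = 28^{2} = 784$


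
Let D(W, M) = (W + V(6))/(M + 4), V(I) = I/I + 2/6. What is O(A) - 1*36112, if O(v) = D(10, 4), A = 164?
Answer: -433327/12 ≈ -36111.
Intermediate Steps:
V(I) = 4/3 (V(I) = 1 + 2*(⅙) = 1 + ⅓ = 4/3)
D(W, M) = (4/3 + W)/(4 + M) (D(W, M) = (W + 4/3)/(M + 4) = (4/3 + W)/(4 + M))
O(v) = 17/12 (O(v) = (4/3 + 10)/(4 + 4) = (34/3)/8 = (⅛)*(34/3) = 17/12)
O(A) - 1*36112 = 17/12 - 1*36112 = 17/12 - 36112 = -433327/12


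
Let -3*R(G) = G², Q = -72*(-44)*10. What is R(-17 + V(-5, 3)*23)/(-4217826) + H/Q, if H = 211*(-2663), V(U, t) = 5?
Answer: -394977581063/22270121280 ≈ -17.736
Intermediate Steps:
H = -561893
Q = 31680 (Q = 3168*10 = 31680)
R(G) = -G²/3
R(-17 + V(-5, 3)*23)/(-4217826) + H/Q = -(-17 + 5*23)²/3/(-4217826) - 561893/31680 = -(-17 + 115)²/3*(-1/4217826) - 561893*1/31680 = -⅓*98²*(-1/4217826) - 561893/31680 = -⅓*9604*(-1/4217826) - 561893/31680 = -9604/3*(-1/4217826) - 561893/31680 = 4802/6326739 - 561893/31680 = -394977581063/22270121280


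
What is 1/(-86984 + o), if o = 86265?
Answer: -1/719 ≈ -0.0013908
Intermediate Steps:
1/(-86984 + o) = 1/(-86984 + 86265) = 1/(-719) = -1/719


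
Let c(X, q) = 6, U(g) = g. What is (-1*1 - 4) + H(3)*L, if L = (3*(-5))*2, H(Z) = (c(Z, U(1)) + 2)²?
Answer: -1925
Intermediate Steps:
H(Z) = 64 (H(Z) = (6 + 2)² = 8² = 64)
L = -30 (L = -15*2 = -30)
(-1*1 - 4) + H(3)*L = (-1*1 - 4) + 64*(-30) = (-1 - 4) - 1920 = -5 - 1920 = -1925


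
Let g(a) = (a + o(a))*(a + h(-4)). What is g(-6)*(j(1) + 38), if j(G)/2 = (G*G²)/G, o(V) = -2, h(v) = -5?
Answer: 3520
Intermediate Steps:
j(G) = 2*G² (j(G) = 2*((G*G²)/G) = 2*(G³/G) = 2*G²)
g(a) = (-5 + a)*(-2 + a) (g(a) = (a - 2)*(a - 5) = (-2 + a)*(-5 + a) = (-5 + a)*(-2 + a))
g(-6)*(j(1) + 38) = (10 + (-6)² - 7*(-6))*(2*1² + 38) = (10 + 36 + 42)*(2*1 + 38) = 88*(2 + 38) = 88*40 = 3520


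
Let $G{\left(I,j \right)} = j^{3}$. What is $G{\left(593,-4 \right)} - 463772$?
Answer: $-463836$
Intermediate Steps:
$G{\left(593,-4 \right)} - 463772 = \left(-4\right)^{3} - 463772 = -64 - 463772 = -463836$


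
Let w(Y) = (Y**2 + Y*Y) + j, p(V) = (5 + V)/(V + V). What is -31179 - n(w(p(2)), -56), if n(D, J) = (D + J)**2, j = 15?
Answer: -2073297/64 ≈ -32395.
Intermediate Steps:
p(V) = (5 + V)/(2*V) (p(V) = (5 + V)/((2*V)) = (5 + V)*(1/(2*V)) = (5 + V)/(2*V))
w(Y) = 15 + 2*Y**2 (w(Y) = (Y**2 + Y*Y) + 15 = (Y**2 + Y**2) + 15 = 2*Y**2 + 15 = 15 + 2*Y**2)
-31179 - n(w(p(2)), -56) = -31179 - ((15 + 2*((1/2)*(5 + 2)/2)**2) - 56)**2 = -31179 - ((15 + 2*((1/2)*(1/2)*7)**2) - 56)**2 = -31179 - ((15 + 2*(7/4)**2) - 56)**2 = -31179 - ((15 + 2*(49/16)) - 56)**2 = -31179 - ((15 + 49/8) - 56)**2 = -31179 - (169/8 - 56)**2 = -31179 - (-279/8)**2 = -31179 - 1*77841/64 = -31179 - 77841/64 = -2073297/64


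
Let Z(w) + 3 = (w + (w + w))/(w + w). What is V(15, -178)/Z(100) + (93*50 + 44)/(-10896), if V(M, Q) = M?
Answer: -56827/5448 ≈ -10.431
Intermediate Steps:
Z(w) = -3/2 (Z(w) = -3 + (w + (w + w))/(w + w) = -3 + (w + 2*w)/((2*w)) = -3 + (3*w)*(1/(2*w)) = -3 + 3/2 = -3/2)
V(15, -178)/Z(100) + (93*50 + 44)/(-10896) = 15/(-3/2) + (93*50 + 44)/(-10896) = 15*(-⅔) + (4650 + 44)*(-1/10896) = -10 + 4694*(-1/10896) = -10 - 2347/5448 = -56827/5448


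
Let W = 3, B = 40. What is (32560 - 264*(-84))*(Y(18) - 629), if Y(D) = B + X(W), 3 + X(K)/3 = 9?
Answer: -31254256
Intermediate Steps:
X(K) = 18 (X(K) = -9 + 3*9 = -9 + 27 = 18)
Y(D) = 58 (Y(D) = 40 + 18 = 58)
(32560 - 264*(-84))*(Y(18) - 629) = (32560 - 264*(-84))*(58 - 629) = (32560 + 22176)*(-571) = 54736*(-571) = -31254256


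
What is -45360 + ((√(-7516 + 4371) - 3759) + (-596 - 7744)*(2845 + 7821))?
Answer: -89003559 + I*√3145 ≈ -8.9004e+7 + 56.08*I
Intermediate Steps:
-45360 + ((√(-7516 + 4371) - 3759) + (-596 - 7744)*(2845 + 7821)) = -45360 + ((√(-3145) - 3759) - 8340*10666) = -45360 + ((I*√3145 - 3759) - 88954440) = -45360 + ((-3759 + I*√3145) - 88954440) = -45360 + (-88958199 + I*√3145) = -89003559 + I*√3145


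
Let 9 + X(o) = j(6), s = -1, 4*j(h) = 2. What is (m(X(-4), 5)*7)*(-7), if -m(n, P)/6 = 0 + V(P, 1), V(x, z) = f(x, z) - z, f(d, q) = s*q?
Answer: -588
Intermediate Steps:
j(h) = ½ (j(h) = (¼)*2 = ½)
X(o) = -17/2 (X(o) = -9 + ½ = -17/2)
f(d, q) = -q
V(x, z) = -2*z (V(x, z) = -z - z = -2*z)
m(n, P) = 12 (m(n, P) = -6*(0 - 2*1) = -6*(0 - 2) = -6*(-2) = 12)
(m(X(-4), 5)*7)*(-7) = (12*7)*(-7) = 84*(-7) = -588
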